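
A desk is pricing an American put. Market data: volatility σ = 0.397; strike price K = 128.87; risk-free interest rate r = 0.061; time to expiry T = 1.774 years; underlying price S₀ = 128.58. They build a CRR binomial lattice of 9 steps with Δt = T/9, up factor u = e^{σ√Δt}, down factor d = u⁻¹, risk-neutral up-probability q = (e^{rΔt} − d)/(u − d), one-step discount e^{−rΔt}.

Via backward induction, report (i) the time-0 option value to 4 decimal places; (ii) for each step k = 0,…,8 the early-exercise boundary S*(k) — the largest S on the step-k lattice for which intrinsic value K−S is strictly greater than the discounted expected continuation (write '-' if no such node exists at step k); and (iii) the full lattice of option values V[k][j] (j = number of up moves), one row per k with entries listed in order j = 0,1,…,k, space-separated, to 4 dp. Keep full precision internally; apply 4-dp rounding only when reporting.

Δt=0.19711  u=1.19274  d=0.83840  q=0.49019  discount=0.98805
step 9 (expiry): payoffs max(K−S,0) = 102.5524 91.4295 75.6057 53.0941 21.0682 0.0000 0.0000 0.0000 0.0000 0.0000
step 8: (k=8,j=0): S=31.3902, (K−S)⁺=97.4798, hold=95.9396 ⇒ V=97.4798 exercise | (k=8,j=1): S=44.6570, (K−S)⁺=84.2130, hold=82.6728 ⇒ V=84.2130 exercise | (k=8,j=2): S=63.5307, (K−S)⁺=65.3393, hold=63.7990 ⇒ V=65.3393 exercise | (k=8,j=3): S=90.3813, (K−S)⁺=38.4887, hold=36.9485 ⇒ V=38.4887 exercise | (k=8,j=4): S=128.5800, (K−S)⁺=0.2900, hold=10.6125 ⇒ V=10.6125 continue | (k=8,j=5): S=182.9229, (K−S)⁺=0.0000, hold=0.0000 ⇒ V=0.0000 continue | (k=8,j=6): S=260.2334, (K−S)⁺=0.0000, hold=0.0000 ⇒ V=0.0000 continue | (k=8,j=7): S=370.2182, (K−S)⁺=0.0000, hold=0.0000 ⇒ V=0.0000 continue | (k=8,j=8): S=526.6869, (K−S)⁺=0.0000, hold=0.0000 ⇒ V=0.0000 continue  boundary S*=90.3813
step 7: (k=7,j=0): S=37.4405, (K−S)⁺=91.4295, hold=89.8893 ⇒ V=91.4295 exercise | (k=7,j=1): S=53.2643, (K−S)⁺=75.6057, hold=74.0654 ⇒ V=75.6057 exercise | (k=7,j=2): S=75.7759, (K−S)⁺=53.0941, hold=51.5538 ⇒ V=53.0941 exercise | (k=7,j=3): S=107.8018, (K−S)⁺=21.0682, hold=24.5274 ⇒ V=24.5274 continue | (k=7,j=4): S=153.3631, (K−S)⁺=0.0000, hold=5.3457 ⇒ V=5.3457 continue | (k=7,j=5): S=218.1803, (K−S)⁺=0.0000, hold=0.0000 ⇒ V=0.0000 continue | (k=7,j=6): S=310.3919, (K−S)⁺=0.0000, hold=0.0000 ⇒ V=0.0000 continue | (k=7,j=7): S=441.5757, (K−S)⁺=0.0000, hold=0.0000 ⇒ V=0.0000 continue  boundary S*=75.7759
step 6: (k=6,j=0): S=44.6570, (K−S)⁺=84.2130, hold=82.6728 ⇒ V=84.2130 exercise | (k=6,j=1): S=63.5307, (K−S)⁺=65.3393, hold=63.7990 ⇒ V=65.3393 exercise | (k=6,j=2): S=90.3813, (K−S)⁺=38.4887, hold=38.6239 ⇒ V=38.6239 continue | (k=6,j=3): S=128.5800, (K−S)⁺=0.2900, hold=14.9440 ⇒ V=14.9440 continue | (k=6,j=4): S=182.9229, (K−S)⁺=0.0000, hold=2.6927 ⇒ V=2.6927 continue | (k=6,j=5): S=260.2334, (K−S)⁺=0.0000, hold=0.0000 ⇒ V=0.0000 continue | (k=6,j=6): S=370.2182, (K−S)⁺=0.0000, hold=0.0000 ⇒ V=0.0000 continue  boundary S*=63.5307
step 5: (k=5,j=0): S=53.2643, (K−S)⁺=75.6057, hold=74.0654 ⇒ V=75.6057 exercise | (k=5,j=1): S=75.7759, (K−S)⁺=53.0941, hold=51.6193 ⇒ V=53.0941 exercise | (k=5,j=2): S=107.8018, (K−S)⁺=21.0682, hold=26.6934 ⇒ V=26.6934 continue | (k=5,j=3): S=153.3631, (K−S)⁺=0.0000, hold=8.8318 ⇒ V=8.8318 continue | (k=5,j=4): S=218.1803, (K−S)⁺=0.0000, hold=1.3564 ⇒ V=1.3564 continue | (k=5,j=5): S=310.3919, (K−S)⁺=0.0000, hold=0.0000 ⇒ V=0.0000 continue  boundary S*=75.7759
step 4: (k=4,j=0): S=63.5307, (K−S)⁺=65.3393, hold=63.7990 ⇒ V=65.3393 exercise | (k=4,j=1): S=90.3813, (K−S)⁺=38.4887, hold=39.6729 ⇒ V=39.6729 continue | (k=4,j=2): S=128.5800, (K−S)⁺=0.2900, hold=17.7235 ⇒ V=17.7235 continue | (k=4,j=3): S=182.9229, (K−S)⁺=0.0000, hold=5.1057 ⇒ V=5.1057 continue | (k=4,j=4): S=260.2334, (K−S)⁺=0.0000, hold=0.6832 ⇒ V=0.6832 continue  boundary S*=63.5307
step 3: (k=3,j=0): S=75.7759, (K−S)⁺=53.0941, hold=52.1274 ⇒ V=53.0941 exercise | (k=3,j=1): S=107.8018, (K−S)⁺=21.0682, hold=28.5680 ⇒ V=28.5680 continue | (k=3,j=2): S=153.3631, (K−S)⁺=0.0000, hold=11.4005 ⇒ V=11.4005 continue | (k=3,j=3): S=218.1803, (K−S)⁺=0.0000, hold=2.9027 ⇒ V=2.9027 continue  boundary S*=75.7759
step 2: (k=2,j=0): S=90.3813, (K−S)⁺=38.4887, hold=40.5808 ⇒ V=40.5808 continue | (k=2,j=1): S=128.5800, (K−S)⁺=0.2900, hold=19.9119 ⇒ V=19.9119 continue | (k=2,j=2): S=182.9229, (K−S)⁺=0.0000, hold=7.1485 ⇒ V=7.1485 continue  boundary S*=-
step 1: (k=1,j=0): S=107.8018, (K−S)⁺=21.0682, hold=30.0853 ⇒ V=30.0853 continue | (k=1,j=1): S=153.3631, (K−S)⁺=0.0000, hold=13.4922 ⇒ V=13.4922 continue  boundary S*=-
step 0: (k=0,j=0): S=128.5800, (K−S)⁺=0.2900, hold=21.6892 ⇒ V=21.6892 continue  boundary S*=-

price = 21.6892
boundary = - - - 75.7759 63.5307 75.7759 63.5307 75.7759 90.3813
tree:
21.6892
30.0853 13.4922
40.5808 19.9119 7.1485
53.0941 28.5680 11.4005 2.9027
65.3393 39.6729 17.7235 5.1057 0.6832
75.6057 53.0941 26.6934 8.8318 1.3564 0.0000
84.2130 65.3393 38.6239 14.9440 2.6927 0.0000 0.0000
91.4295 75.6057 53.0941 24.5274 5.3457 0.0000 0.0000 0.0000
97.4798 84.2130 65.3393 38.4887 10.6125 0.0000 0.0000 0.0000 0.0000
102.5524 91.4295 75.6057 53.0941 21.0682 0.0000 0.0000 0.0000 0.0000 0.0000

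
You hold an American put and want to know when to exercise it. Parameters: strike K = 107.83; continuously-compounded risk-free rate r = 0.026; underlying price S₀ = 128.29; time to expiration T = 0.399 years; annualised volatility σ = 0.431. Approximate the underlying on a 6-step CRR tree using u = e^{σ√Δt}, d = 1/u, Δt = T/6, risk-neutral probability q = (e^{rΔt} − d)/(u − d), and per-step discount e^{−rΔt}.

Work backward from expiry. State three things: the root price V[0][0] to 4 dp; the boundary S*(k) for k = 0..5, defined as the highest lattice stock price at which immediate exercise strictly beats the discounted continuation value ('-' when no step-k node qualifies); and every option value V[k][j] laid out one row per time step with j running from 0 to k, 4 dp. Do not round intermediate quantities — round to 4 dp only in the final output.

Δt=0.06650  u=1.11756  d=0.89481  q=0.48001  discount=0.99827
step 6 (expiry): payoffs max(K−S,0) = 41.9769 25.5840 5.1103 0.0000 0.0000 0.0000 0.0000
step 5: (k=5,j=0): S=73.5945, (K−S)⁺=34.2355, hold=34.0492 ⇒ V=34.2355 exercise | (k=5,j=1): S=91.9146, (K−S)⁺=15.9154, hold=15.7291 ⇒ V=15.9154 exercise | (k=5,j=2): S=114.7951, (K−S)⁺=0.0000, hold=2.6527 ⇒ V=2.6527 continue | (k=5,j=3): S=143.3713, (K−S)⁺=0.0000, hold=0.0000 ⇒ V=0.0000 continue | (k=5,j=4): S=179.0611, (K−S)⁺=0.0000, hold=0.0000 ⇒ V=0.0000 continue | (k=5,j=5): S=223.6352, (K−S)⁺=0.0000, hold=0.0000 ⇒ V=0.0000 continue  boundary S*=91.9146
step 4: (k=4,j=0): S=82.2460, (K−S)⁺=25.5840, hold=25.3977 ⇒ V=25.5840 exercise | (k=4,j=1): S=102.7197, (K−S)⁺=5.1103, hold=9.5327 ⇒ V=9.5327 continue | (k=4,j=2): S=128.2900, (K−S)⁺=0.0000, hold=1.3770 ⇒ V=1.3770 continue | (k=4,j=3): S=160.2255, (K−S)⁺=0.0000, hold=0.0000 ⇒ V=0.0000 continue | (k=4,j=4): S=200.1108, (K−S)⁺=0.0000, hold=0.0000 ⇒ V=0.0000 continue  boundary S*=82.2460
step 3: (k=3,j=0): S=91.9146, (K−S)⁺=15.9154, hold=17.8483 ⇒ V=17.8483 continue | (k=3,j=1): S=114.7951, (K−S)⁺=0.0000, hold=5.6081 ⇒ V=5.6081 continue | (k=3,j=2): S=143.3713, (K−S)⁺=0.0000, hold=0.7148 ⇒ V=0.7148 continue | (k=3,j=3): S=179.0611, (K−S)⁺=0.0000, hold=0.0000 ⇒ V=0.0000 continue  boundary S*=-
step 2: (k=2,j=0): S=102.7197, (K−S)⁺=5.1103, hold=11.9522 ⇒ V=11.9522 continue | (k=2,j=1): S=128.2900, (K−S)⁺=0.0000, hold=3.2536 ⇒ V=3.2536 continue | (k=2,j=2): S=160.2255, (K−S)⁺=0.0000, hold=0.3710 ⇒ V=0.3710 continue  boundary S*=-
step 1: (k=1,j=0): S=114.7951, (K−S)⁺=0.0000, hold=7.7634 ⇒ V=7.7634 continue | (k=1,j=1): S=143.3713, (K−S)⁺=0.0000, hold=1.8667 ⇒ V=1.8667 continue  boundary S*=-
step 0: (k=0,j=0): S=128.2900, (K−S)⁺=0.0000, hold=4.9244 ⇒ V=4.9244 continue  boundary S*=-

price = 4.9244
boundary = - - - - 82.2460 91.9146
tree:
4.9244
7.7634 1.8667
11.9522 3.2536 0.3710
17.8483 5.6081 0.7148 0.0000
25.5840 9.5327 1.3770 0.0000 0.0000
34.2355 15.9154 2.6527 0.0000 0.0000 0.0000
41.9769 25.5840 5.1103 0.0000 0.0000 0.0000 0.0000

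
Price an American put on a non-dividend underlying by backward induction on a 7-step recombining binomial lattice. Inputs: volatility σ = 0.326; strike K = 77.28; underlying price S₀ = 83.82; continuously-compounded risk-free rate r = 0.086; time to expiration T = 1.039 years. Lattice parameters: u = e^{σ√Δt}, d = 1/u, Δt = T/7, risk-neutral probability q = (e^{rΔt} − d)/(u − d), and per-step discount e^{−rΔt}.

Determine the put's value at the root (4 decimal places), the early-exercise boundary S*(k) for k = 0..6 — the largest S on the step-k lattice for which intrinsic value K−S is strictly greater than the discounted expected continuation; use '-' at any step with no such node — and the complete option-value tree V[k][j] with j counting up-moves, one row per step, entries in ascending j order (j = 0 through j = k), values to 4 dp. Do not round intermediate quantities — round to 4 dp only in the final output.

price = 5.5319
boundary = - - - 57.5056 50.7183 57.5056 65.2013
tree:
5.5319
8.7426 2.7009
13.3958 4.6574 0.9592
19.7744 7.8309 1.8390 0.1696
26.5617 12.7357 3.4906 0.3577 0.0000
32.5479 19.7744 6.5443 0.7542 0.0000 0.0000
37.8276 26.5617 12.0787 1.5903 0.0000 0.0000 0.0000
42.4841 32.5479 19.7744 3.3532 0.0000 0.0000 0.0000 0.0000

params: Δt=0.14843 u=1.13382 d=0.88197 q=0.51965 e^(-rΔt)=0.98732
t_7 payoffs: 42.4841 32.5479 19.7744 3.3532 0.0000 0.0000 0.0000 0.0000
t_6: node(6,0) S=39.4524 payoff=37.8276 vs cont=36.8474 → 37.8276 [stop]  node(6,1) S=50.7183 payoff=26.5617 vs cont=25.5815 → 26.5617 [stop]  node(6,2) S=65.2013 payoff=12.0787 vs cont=11.0985 → 12.0787 [stop]  node(6,3) S=83.8200 payoff=0.0000 vs cont=1.5903 → 1.5903 [wait]  node(6,4) S=107.7554 payoff=0.0000 vs cont=0.0000 → 0.0000 [wait]  node(6,5) S=138.5258 payoff=0.0000 vs cont=0.0000 → 0.0000 [wait]  node(6,6) S=178.0828 payoff=0.0000 vs cont=0.0000 → 0.0000 [wait]  ⇒ S*(6)=65.2013
t_5: node(5,0) S=44.7321 payoff=32.5479 vs cont=31.5677 → 32.5479 [stop]  node(5,1) S=57.5056 payoff=19.7744 vs cont=18.7942 → 19.7744 [stop]  node(5,2) S=73.9268 payoff=3.3532 vs cont=6.5443 → 6.5443 [wait]  node(5,3) S=95.0371 payoff=0.0000 vs cont=0.7542 → 0.7542 [wait]  node(5,4) S=122.1757 payoff=0.0000 vs cont=0.0000 → 0.0000 [wait]  node(5,5) S=157.0639 payoff=0.0000 vs cont=0.0000 → 0.0000 [wait]  ⇒ S*(5)=57.5056
t_4: node(4,0) S=50.7183 payoff=26.5617 vs cont=25.5815 → 26.5617 [stop]  node(4,1) S=65.2013 payoff=12.0787 vs cont=12.7357 → 12.7357 [wait]  node(4,2) S=83.8200 payoff=0.0000 vs cont=3.4906 → 3.4906 [wait]  node(4,3) S=107.7554 payoff=0.0000 vs cont=0.3577 → 0.3577 [wait]  node(4,4) S=138.5258 payoff=0.0000 vs cont=0.0000 → 0.0000 [wait]  ⇒ S*(4)=50.7183
t_3: node(3,0) S=57.5056 payoff=19.7744 vs cont=19.1313 → 19.7744 [stop]  node(3,1) S=73.9268 payoff=3.3532 vs cont=7.8309 → 7.8309 [wait]  node(3,2) S=95.0371 payoff=0.0000 vs cont=1.8390 → 1.8390 [wait]  node(3,3) S=122.1757 payoff=0.0000 vs cont=0.1696 → 0.1696 [wait]  ⇒ S*(3)=57.5056
t_2: node(2,0) S=65.2013 payoff=12.0787 vs cont=13.3958 → 13.3958 [wait]  node(2,1) S=83.8200 payoff=0.0000 vs cont=4.6574 → 4.6574 [wait]  node(2,2) S=107.7554 payoff=0.0000 vs cont=0.9592 → 0.9592 [wait]  ⇒ S*(2)=-
t_1: node(1,0) S=73.9268 payoff=3.3532 vs cont=8.7426 → 8.7426 [wait]  node(1,1) S=95.0371 payoff=0.0000 vs cont=2.7009 → 2.7009 [wait]  ⇒ S*(1)=-
t_0: node(0,0) S=83.8200 payoff=0.0000 vs cont=5.5319 → 5.5319 [wait]  ⇒ S*(0)=-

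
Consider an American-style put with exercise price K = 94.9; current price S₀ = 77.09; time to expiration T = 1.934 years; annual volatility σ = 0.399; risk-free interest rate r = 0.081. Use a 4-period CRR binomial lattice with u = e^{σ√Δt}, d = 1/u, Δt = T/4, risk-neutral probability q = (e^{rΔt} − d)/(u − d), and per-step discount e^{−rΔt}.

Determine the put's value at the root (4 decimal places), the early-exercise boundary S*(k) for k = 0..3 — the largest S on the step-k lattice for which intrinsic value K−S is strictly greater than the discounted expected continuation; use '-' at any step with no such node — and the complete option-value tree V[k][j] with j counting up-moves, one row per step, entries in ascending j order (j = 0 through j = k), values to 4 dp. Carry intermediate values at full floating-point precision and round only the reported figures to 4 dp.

Δt=0.48350  u=1.31975  d=0.75772  q=0.50215  discount=0.96159
step 4 (expiry): payoffs max(K−S,0) = 69.4883 50.6396 17.8100 0.0000 0.0000
step 3: (k=3,j=0): S=33.5370, (K−S)⁺=61.3630, hold=57.7182 ⇒ V=61.3630 exercise | (k=3,j=1): S=58.4126, (K−S)⁺=36.4874, hold=32.8426 ⇒ V=36.4874 exercise | (k=3,j=2): S=101.7394, (K−S)⁺=0.0000, hold=8.5262 ⇒ V=8.5262 continue | (k=3,j=3): S=177.2033, (K−S)⁺=0.0000, hold=0.0000 ⇒ V=0.0000 continue  boundary S*=58.4126
step 2: (k=2,j=0): S=44.2604, (K−S)⁺=50.6396, hold=46.9948 ⇒ V=50.6396 exercise | (k=2,j=1): S=77.0900, (K−S)⁺=17.8100, hold=21.5847 ⇒ V=21.5847 continue | (k=2,j=2): S=134.2705, (K−S)⁺=0.0000, hold=4.0818 ⇒ V=4.0818 continue  boundary S*=44.2604
step 1: (k=1,j=0): S=58.4126, (K−S)⁺=36.4874, hold=34.6652 ⇒ V=36.4874 exercise | (k=1,j=1): S=101.7394, (K−S)⁺=0.0000, hold=12.3042 ⇒ V=12.3042 continue  boundary S*=58.4126
step 0: (k=0,j=0): S=77.0900, (K−S)⁺=17.8100, hold=23.4089 ⇒ V=23.4089 continue  boundary S*=-

price = 23.4089
boundary = - 58.4126 44.2604 58.4126
tree:
23.4089
36.4874 12.3042
50.6396 21.5847 4.0818
61.3630 36.4874 8.5262 0.0000
69.4883 50.6396 17.8100 0.0000 0.0000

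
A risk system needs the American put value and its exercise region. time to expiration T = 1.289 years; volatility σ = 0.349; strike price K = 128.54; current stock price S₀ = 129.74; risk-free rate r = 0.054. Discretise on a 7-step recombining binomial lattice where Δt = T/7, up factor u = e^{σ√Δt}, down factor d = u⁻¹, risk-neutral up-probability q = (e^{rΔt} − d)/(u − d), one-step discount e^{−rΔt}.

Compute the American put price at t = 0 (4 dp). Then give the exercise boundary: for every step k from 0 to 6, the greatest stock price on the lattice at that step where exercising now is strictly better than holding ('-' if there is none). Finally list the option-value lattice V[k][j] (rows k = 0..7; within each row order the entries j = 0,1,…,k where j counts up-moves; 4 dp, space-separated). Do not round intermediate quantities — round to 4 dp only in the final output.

Δt=0.18414  u=1.16156  d=0.86091  q=0.49587  discount=0.99011
step 7 (expiry): payoffs max(K−S,0) = 83.0635 67.1823 45.7551 16.8452 0.0000 0.0000 0.0000 0.0000
step 6: (k=6,j=0): S=52.8236, (K−S)⁺=75.7164, hold=74.4446 ⇒ V=75.7164 exercise | (k=6,j=1): S=71.2705, (K−S)⁺=57.2695, hold=55.9977 ⇒ V=57.2695 exercise | (k=6,j=2): S=96.1594, (K−S)⁺=32.3806, hold=31.1087 ⇒ V=32.3806 exercise | (k=6,j=3): S=129.7400, (K−S)⁺=0.0000, hold=8.4082 ⇒ V=8.4082 continue | (k=6,j=4): S=175.0475, (K−S)⁺=0.0000, hold=0.0000 ⇒ V=0.0000 continue | (k=6,j=5): S=236.1771, (K−S)⁺=0.0000, hold=0.0000 ⇒ V=0.0000 continue | (k=6,j=6): S=318.6544, (K−S)⁺=0.0000, hold=0.0000 ⇒ V=0.0000 continue  boundary S*=96.1594
step 5: (k=5,j=0): S=61.3577, (K−S)⁺=67.1823, hold=65.9105 ⇒ V=67.1823 exercise | (k=5,j=1): S=82.7849, (K−S)⁺=45.7551, hold=44.4833 ⇒ V=45.7551 exercise | (k=5,j=2): S=111.6948, (K−S)⁺=16.8452, hold=20.2906 ⇒ V=20.2906 continue | (k=5,j=3): S=150.7006, (K−S)⁺=0.0000, hold=4.1969 ⇒ V=4.1969 continue | (k=5,j=4): S=203.3279, (K−S)⁺=0.0000, hold=0.0000 ⇒ V=0.0000 continue | (k=5,j=5): S=274.3335, (K−S)⁺=0.0000, hold=0.0000 ⇒ V=0.0000 continue  boundary S*=82.7849
step 4: (k=4,j=0): S=71.2705, (K−S)⁺=57.2695, hold=55.9977 ⇒ V=57.2695 exercise | (k=4,j=1): S=96.1594, (K−S)⁺=32.3806, hold=32.8003 ⇒ V=32.8003 continue | (k=4,j=2): S=129.7400, (K−S)⁺=0.0000, hold=12.1884 ⇒ V=12.1884 continue | (k=4,j=3): S=175.0475, (K−S)⁺=0.0000, hold=2.0948 ⇒ V=2.0948 continue | (k=4,j=4): S=236.1771, (K−S)⁺=0.0000, hold=0.0000 ⇒ V=0.0000 continue  boundary S*=71.2705
step 3: (k=3,j=0): S=82.7849, (K−S)⁺=45.7551, hold=44.6894 ⇒ V=45.7551 exercise | (k=3,j=1): S=111.6948, (K−S)⁺=16.8452, hold=22.3561 ⇒ V=22.3561 continue | (k=3,j=2): S=150.7006, (K−S)⁺=0.0000, hold=7.1123 ⇒ V=7.1123 continue | (k=3,j=3): S=203.3279, (K−S)⁺=0.0000, hold=1.0456 ⇒ V=1.0456 continue  boundary S*=82.7849
step 2: (k=2,j=0): S=96.1594, (K−S)⁺=32.3806, hold=33.8144 ⇒ V=33.8144 continue | (k=2,j=1): S=129.7400, (K−S)⁺=0.0000, hold=14.6508 ⇒ V=14.6508 continue | (k=2,j=2): S=175.0475, (K−S)⁺=0.0000, hold=4.0634 ⇒ V=4.0634 continue  boundary S*=-
step 1: (k=1,j=0): S=111.6948, (K−S)⁺=16.8452, hold=24.0712 ⇒ V=24.0712 continue | (k=1,j=1): S=150.7006, (K−S)⁺=0.0000, hold=9.3078 ⇒ V=9.3078 continue  boundary S*=-
step 0: (k=0,j=0): S=129.7400, (K−S)⁺=0.0000, hold=16.5848 ⇒ V=16.5848 continue  boundary S*=-

price = 16.5848
boundary = - - - 82.7849 71.2705 82.7849 96.1594
tree:
16.5848
24.0712 9.3078
33.8144 14.6508 4.0634
45.7551 22.3561 7.1123 1.0456
57.2695 32.8003 12.1884 2.0948 0.0000
67.1823 45.7551 20.2906 4.1969 0.0000 0.0000
75.7164 57.2695 32.3806 8.4082 0.0000 0.0000 0.0000
83.0635 67.1823 45.7551 16.8452 0.0000 0.0000 0.0000 0.0000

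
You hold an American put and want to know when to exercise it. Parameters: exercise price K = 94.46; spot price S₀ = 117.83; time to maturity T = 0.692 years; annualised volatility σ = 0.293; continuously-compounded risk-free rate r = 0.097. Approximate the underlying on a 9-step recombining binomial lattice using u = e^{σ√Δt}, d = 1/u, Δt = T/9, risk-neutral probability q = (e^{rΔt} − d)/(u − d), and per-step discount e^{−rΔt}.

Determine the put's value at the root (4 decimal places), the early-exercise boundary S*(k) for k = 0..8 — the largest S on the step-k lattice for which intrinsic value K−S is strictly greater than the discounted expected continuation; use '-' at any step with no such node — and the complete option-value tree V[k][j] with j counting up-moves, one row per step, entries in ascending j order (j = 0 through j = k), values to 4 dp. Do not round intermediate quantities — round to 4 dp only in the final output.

price = 1.5552
boundary = - - - - - 78.4935 72.3684 78.4935 85.1369
tree:
1.5552
2.6128 0.6232
4.2960 1.1314 0.1736
6.8834 2.0230 0.3433 0.0230
10.6879 3.5492 0.6749 0.0490 0.0000
15.9665 6.0779 1.3184 0.1040 0.0000 0.0000
22.0916 10.0779 2.5558 0.2209 0.0000 0.0000 0.0000
27.7387 15.9665 4.9090 0.4692 0.0000 0.0000 0.0000 0.0000
32.9451 22.0916 9.3231 0.9967 0.0000 0.0000 0.0000 0.0000 0.0000
37.7453 27.7387 15.9665 2.1173 0.0000 0.0000 0.0000 0.0000 0.0000 0.0000

Δt=0.07689  u=1.08464  d=0.92197  q=0.52572  discount=0.99257
step 9 (expiry): payoffs max(K−S,0) = 37.7453 27.7387 15.9665 2.1173 0.0000 0.0000 0.0000 0.0000 0.0000 0.0000
step 8: (k=8,j=0): S=61.5149, (K−S)⁺=32.9451, hold=32.2433 ⇒ V=32.9451 exercise | (k=8,j=1): S=72.3684, (K−S)⁺=22.0916, hold=21.3897 ⇒ V=22.0916 exercise | (k=8,j=2): S=85.1369, (K−S)⁺=9.3231, hold=8.6212 ⇒ V=9.3231 exercise | (k=8,j=3): S=100.1583, (K−S)⁺=0.0000, hold=0.9967 ⇒ V=0.9967 continue | (k=8,j=4): S=117.8300, (K−S)⁺=0.0000, hold=0.0000 ⇒ V=0.0000 continue | (k=8,j=5): S=138.6197, (K−S)⁺=0.0000, hold=0.0000 ⇒ V=0.0000 continue | (k=8,j=6): S=163.0774, (K−S)⁺=0.0000, hold=0.0000 ⇒ V=0.0000 continue | (k=8,j=7): S=191.8504, (K−S)⁺=0.0000, hold=0.0000 ⇒ V=0.0000 continue | (k=8,j=8): S=225.7001, (K−S)⁺=0.0000, hold=0.0000 ⇒ V=0.0000 continue  boundary S*=85.1369
step 7: (k=7,j=0): S=66.7213, (K−S)⁺=27.7387, hold=27.0368 ⇒ V=27.7387 exercise | (k=7,j=1): S=78.4935, (K−S)⁺=15.9665, hold=15.2647 ⇒ V=15.9665 exercise | (k=7,j=2): S=92.3427, (K−S)⁺=2.1173, hold=4.9090 ⇒ V=4.9090 continue | (k=7,j=3): S=108.6354, (K−S)⁺=0.0000, hold=0.4692 ⇒ V=0.4692 continue | (k=7,j=4): S=127.8028, (K−S)⁺=0.0000, hold=0.0000 ⇒ V=0.0000 continue | (k=7,j=5): S=150.3520, (K−S)⁺=0.0000, hold=0.0000 ⇒ V=0.0000 continue | (k=7,j=6): S=176.8798, (K−S)⁺=0.0000, hold=0.0000 ⇒ V=0.0000 continue | (k=7,j=7): S=208.0881, (K−S)⁺=0.0000, hold=0.0000 ⇒ V=0.0000 continue  boundary S*=78.4935
step 6: (k=6,j=0): S=72.3684, (K−S)⁺=22.0916, hold=21.3897 ⇒ V=22.0916 exercise | (k=6,j=1): S=85.1369, (K−S)⁺=9.3231, hold=10.0779 ⇒ V=10.0779 continue | (k=6,j=2): S=100.1583, (K−S)⁺=0.0000, hold=2.5558 ⇒ V=2.5558 continue | (k=6,j=3): S=117.8300, (K−S)⁺=0.0000, hold=0.2209 ⇒ V=0.2209 continue | (k=6,j=4): S=138.6197, (K−S)⁺=0.0000, hold=0.0000 ⇒ V=0.0000 continue | (k=6,j=5): S=163.0774, (K−S)⁺=0.0000, hold=0.0000 ⇒ V=0.0000 continue | (k=6,j=6): S=191.8504, (K−S)⁺=0.0000, hold=0.0000 ⇒ V=0.0000 continue  boundary S*=72.3684
step 5: (k=5,j=0): S=78.4935, (K−S)⁺=15.9665, hold=15.6585 ⇒ V=15.9665 exercise | (k=5,j=1): S=92.3427, (K−S)⁺=2.1173, hold=6.0779 ⇒ V=6.0779 continue | (k=5,j=2): S=108.6354, (K−S)⁺=0.0000, hold=1.3184 ⇒ V=1.3184 continue | (k=5,j=3): S=127.8028, (K−S)⁺=0.0000, hold=0.1040 ⇒ V=0.1040 continue | (k=5,j=4): S=150.3520, (K−S)⁺=0.0000, hold=0.0000 ⇒ V=0.0000 continue | (k=5,j=5): S=176.8798, (K−S)⁺=0.0000, hold=0.0000 ⇒ V=0.0000 continue  boundary S*=78.4935
step 4: (k=4,j=0): S=85.1369, (K−S)⁺=9.3231, hold=10.6879 ⇒ V=10.6879 continue | (k=4,j=1): S=100.1583, (K−S)⁺=0.0000, hold=3.5492 ⇒ V=3.5492 continue | (k=4,j=2): S=117.8300, (K−S)⁺=0.0000, hold=0.6749 ⇒ V=0.6749 continue | (k=4,j=3): S=138.6197, (K−S)⁺=0.0000, hold=0.0490 ⇒ V=0.0490 continue | (k=4,j=4): S=163.0774, (K−S)⁺=0.0000, hold=0.0000 ⇒ V=0.0000 continue  boundary S*=-
step 3: (k=3,j=0): S=92.3427, (K−S)⁺=2.1173, hold=6.8834 ⇒ V=6.8834 continue | (k=3,j=1): S=108.6354, (K−S)⁺=0.0000, hold=2.0230 ⇒ V=2.0230 continue | (k=3,j=2): S=127.8028, (K−S)⁺=0.0000, hold=0.3433 ⇒ V=0.3433 continue | (k=3,j=3): S=150.3520, (K−S)⁺=0.0000, hold=0.0230 ⇒ V=0.0230 continue  boundary S*=-
step 2: (k=2,j=0): S=100.1583, (K−S)⁺=0.0000, hold=4.2960 ⇒ V=4.2960 continue | (k=2,j=1): S=117.8300, (K−S)⁺=0.0000, hold=1.1314 ⇒ V=1.1314 continue | (k=2,j=2): S=138.6197, (K−S)⁺=0.0000, hold=0.1736 ⇒ V=0.1736 continue  boundary S*=-
step 1: (k=1,j=0): S=108.6354, (K−S)⁺=0.0000, hold=2.6128 ⇒ V=2.6128 continue | (k=1,j=1): S=127.8028, (K−S)⁺=0.0000, hold=0.6232 ⇒ V=0.6232 continue  boundary S*=-
step 0: (k=0,j=0): S=117.8300, (K−S)⁺=0.0000, hold=1.5552 ⇒ V=1.5552 continue  boundary S*=-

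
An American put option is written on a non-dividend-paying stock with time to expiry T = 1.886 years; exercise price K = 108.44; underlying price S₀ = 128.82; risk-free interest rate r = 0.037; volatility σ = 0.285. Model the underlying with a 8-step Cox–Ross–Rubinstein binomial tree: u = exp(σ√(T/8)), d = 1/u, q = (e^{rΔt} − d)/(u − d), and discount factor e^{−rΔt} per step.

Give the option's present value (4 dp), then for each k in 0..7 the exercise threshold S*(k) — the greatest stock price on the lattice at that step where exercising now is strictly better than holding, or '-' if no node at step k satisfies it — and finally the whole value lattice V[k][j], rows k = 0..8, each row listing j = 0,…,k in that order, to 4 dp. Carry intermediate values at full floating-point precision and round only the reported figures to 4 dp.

price = 8.0117
boundary = - - - - 74.0618 64.4906 74.0618 85.0533
tree:
8.0117
12.0727 4.0431
17.7017 6.5889 1.5380
25.1358 10.4904 2.7568 0.3317
34.3782 16.2254 4.8714 0.6653 0.0000
43.9494 24.1898 8.4514 1.3343 0.0000 0.0000
52.2836 34.3782 14.3053 2.6761 0.0000 0.0000 0.0000
59.5408 43.9494 23.3867 5.3670 0.0000 0.0000 0.0000 0.0000
65.8601 52.2836 34.3782 10.7638 0.0000 0.0000 0.0000 0.0000 0.0000

params: Δt=0.23575 u=1.14841 d=0.87077 q=0.49701 e^(-rΔt)=0.99132
t_8 payoffs: 65.8601 52.2836 34.3782 10.7638 0.0000 0.0000 0.0000 0.0000 0.0000
t_7: node(7,0) S=48.8992 payoff=59.5408 vs cont=58.5990 → 59.5408 [stop]  node(7,1) S=64.4906 payoff=43.9494 vs cont=43.0076 → 43.9494 [stop]  node(7,2) S=85.0533 payoff=23.3867 vs cont=22.4449 → 23.3867 [stop]  node(7,3) S=112.1724 payoff=0.0000 vs cont=5.3670 → 5.3670 [wait]  node(7,4) S=147.9383 payoff=0.0000 vs cont=0.0000 → 0.0000 [wait]  node(7,5) S=195.1081 payoff=0.0000 vs cont=0.0000 → 0.0000 [wait]  node(7,6) S=257.3178 payoff=0.0000 vs cont=0.0000 → 0.0000 [wait]  node(7,7) S=339.3630 payoff=0.0000 vs cont=0.0000 → 0.0000 [wait]  ⇒ S*(7)=85.0533
t_6: node(6,0) S=56.1564 payoff=52.2836 vs cont=51.3418 → 52.2836 [stop]  node(6,1) S=74.0618 payoff=34.3782 vs cont=33.4365 → 34.3782 [stop]  node(6,2) S=97.6762 payoff=10.7638 vs cont=14.3053 → 14.3053 [wait]  node(6,3) S=128.8200 payoff=0.0000 vs cont=2.6761 → 2.6761 [wait]  node(6,4) S=169.8939 payoff=0.0000 vs cont=0.0000 → 0.0000 [wait]  node(6,5) S=224.0642 payoff=0.0000 vs cont=0.0000 → 0.0000 [wait]  node(6,6) S=295.5066 payoff=0.0000 vs cont=0.0000 → 0.0000 [wait]  ⇒ S*(6)=74.0618
t_5: node(5,0) S=64.4906 payoff=43.9494 vs cont=43.0076 → 43.9494 [stop]  node(5,1) S=85.0533 payoff=23.3867 vs cont=24.1898 → 24.1898 [wait]  node(5,2) S=112.1724 payoff=0.0000 vs cont=8.4514 → 8.4514 [wait]  node(5,3) S=147.9383 payoff=0.0000 vs cont=1.3343 → 1.3343 [wait]  node(5,4) S=195.1081 payoff=0.0000 vs cont=0.0000 → 0.0000 [wait]  node(5,5) S=257.3178 payoff=0.0000 vs cont=0.0000 → 0.0000 [wait]  ⇒ S*(5)=64.4906
t_4: node(4,0) S=74.0618 payoff=34.3782 vs cont=33.8321 → 34.3782 [stop]  node(4,1) S=97.6762 payoff=10.7638 vs cont=16.2254 → 16.2254 [wait]  node(4,2) S=128.8200 payoff=0.0000 vs cont=4.8714 → 4.8714 [wait]  node(4,3) S=169.8939 payoff=0.0000 vs cont=0.6653 → 0.6653 [wait]  node(4,4) S=224.0642 payoff=0.0000 vs cont=0.0000 → 0.0000 [wait]  ⇒ S*(4)=74.0618
t_3: node(3,0) S=85.0533 payoff=23.3867 vs cont=25.1358 → 25.1358 [wait]  node(3,1) S=112.1724 payoff=0.0000 vs cont=10.4904 → 10.4904 [wait]  node(3,2) S=147.9383 payoff=0.0000 vs cont=2.7568 → 2.7568 [wait]  node(3,3) S=195.1081 payoff=0.0000 vs cont=0.3317 → 0.3317 [wait]  ⇒ S*(3)=-
t_2: node(2,0) S=97.6762 payoff=10.7638 vs cont=17.7017 → 17.7017 [wait]  node(2,1) S=128.8200 payoff=0.0000 vs cont=6.5889 → 6.5889 [wait]  node(2,2) S=169.8939 payoff=0.0000 vs cont=1.5380 → 1.5380 [wait]  ⇒ S*(2)=-
t_1: node(1,0) S=112.1724 payoff=0.0000 vs cont=12.0727 → 12.0727 [wait]  node(1,1) S=147.9383 payoff=0.0000 vs cont=4.0431 → 4.0431 [wait]  ⇒ S*(1)=-
t_0: node(0,0) S=128.8200 payoff=0.0000 vs cont=8.0117 → 8.0117 [wait]  ⇒ S*(0)=-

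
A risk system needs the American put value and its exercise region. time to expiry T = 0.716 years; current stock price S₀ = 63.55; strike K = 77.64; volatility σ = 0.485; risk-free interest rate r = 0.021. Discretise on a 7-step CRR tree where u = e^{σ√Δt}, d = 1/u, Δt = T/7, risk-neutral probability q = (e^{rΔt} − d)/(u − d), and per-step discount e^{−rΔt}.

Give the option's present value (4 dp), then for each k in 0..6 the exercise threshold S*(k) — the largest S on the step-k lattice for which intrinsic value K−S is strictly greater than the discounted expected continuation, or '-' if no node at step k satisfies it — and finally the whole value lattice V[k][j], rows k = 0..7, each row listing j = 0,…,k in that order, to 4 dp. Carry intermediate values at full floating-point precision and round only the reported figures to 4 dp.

price = 19.1973
boundary = - - - 39.9044 46.6000 54.4190 63.5500
tree:
19.1973
24.9237 12.7814
31.2589 17.8425 7.0916
37.7356 24.0460 10.8782 2.8232
43.4691 31.0400 16.2125 4.8694 0.5121
48.3789 37.7356 23.2210 8.3266 0.9650 0.0000
52.5832 43.4691 31.0400 14.0900 1.8185 0.0000 0.0000
56.1834 48.3789 37.7356 23.2210 3.4269 0.0000 0.0000 0.0000

Δt=0.10229  u=1.16779  d=0.85632  q=0.46820  discount=0.99785
step 7 (expiry): payoffs max(K−S,0) = 56.1834 48.3789 37.7356 23.2210 3.4269 0.0000 0.0000 0.0000
step 6: (k=6,j=0): S=25.0568, (K−S)⁺=52.5832, hold=52.4166 ⇒ V=52.5832 exercise | (k=6,j=1): S=34.1709, (K−S)⁺=43.4691, hold=43.3025 ⇒ V=43.4691 exercise | (k=6,j=2): S=46.6000, (K−S)⁺=31.0400, hold=30.8734 ⇒ V=31.0400 exercise | (k=6,j=3): S=63.5500, (K−S)⁺=14.0900, hold=13.9234 ⇒ V=14.0900 exercise | (k=6,j=4): S=86.6653, (K−S)⁺=0.0000, hold=1.8185 ⇒ V=1.8185 continue | (k=6,j=5): S=118.1885, (K−S)⁺=0.0000, hold=0.0000 ⇒ V=0.0000 continue | (k=6,j=6): S=161.1777, (K−S)⁺=0.0000, hold=0.0000 ⇒ V=0.0000 continue  boundary S*=63.5500
step 5: (k=5,j=0): S=29.2611, (K−S)⁺=48.3789, hold=48.2123 ⇒ V=48.3789 exercise | (k=5,j=1): S=39.9044, (K−S)⁺=37.7356, hold=37.5690 ⇒ V=37.7356 exercise | (k=5,j=2): S=54.4190, (K−S)⁺=23.2210, hold=23.0544 ⇒ V=23.2210 exercise | (k=5,j=3): S=74.2131, (K−S)⁺=3.4269, hold=8.3266 ⇒ V=8.3266 continue | (k=5,j=4): S=101.2069, (K−S)⁺=0.0000, hold=0.9650 ⇒ V=0.9650 continue | (k=5,j=5): S=138.0193, (K−S)⁺=0.0000, hold=0.0000 ⇒ V=0.0000 continue  boundary S*=54.4190
step 4: (k=4,j=0): S=34.1709, (K−S)⁺=43.4691, hold=43.3025 ⇒ V=43.4691 exercise | (k=4,j=1): S=46.6000, (K−S)⁺=31.0400, hold=30.8734 ⇒ V=31.0400 exercise | (k=4,j=2): S=63.5500, (K−S)⁺=14.0900, hold=16.2125 ⇒ V=16.2125 continue | (k=4,j=3): S=86.6653, (K−S)⁺=0.0000, hold=4.8694 ⇒ V=4.8694 continue | (k=4,j=4): S=118.1885, (K−S)⁺=0.0000, hold=0.5121 ⇒ V=0.5121 continue  boundary S*=46.6000
step 3: (k=3,j=0): S=39.9044, (K−S)⁺=37.7356, hold=37.5690 ⇒ V=37.7356 exercise | (k=3,j=1): S=54.4190, (K−S)⁺=23.2210, hold=24.0460 ⇒ V=24.0460 continue | (k=3,j=2): S=74.2131, (K−S)⁺=3.4269, hold=10.8782 ⇒ V=10.8782 continue | (k=3,j=3): S=101.2069, (K−S)⁺=0.0000, hold=2.8232 ⇒ V=2.8232 continue  boundary S*=39.9044
step 2: (k=2,j=0): S=46.6000, (K−S)⁺=31.0400, hold=31.2589 ⇒ V=31.2589 continue | (k=2,j=1): S=63.5500, (K−S)⁺=14.0900, hold=17.8425 ⇒ V=17.8425 continue | (k=2,j=2): S=86.6653, (K−S)⁺=0.0000, hold=7.0916 ⇒ V=7.0916 continue  boundary S*=-
step 1: (k=1,j=0): S=54.4190, (K−S)⁺=23.2210, hold=24.9237 ⇒ V=24.9237 continue | (k=1,j=1): S=74.2131, (K−S)⁺=3.4269, hold=12.7814 ⇒ V=12.7814 continue  boundary S*=-
step 0: (k=0,j=0): S=63.5500, (K−S)⁺=14.0900, hold=19.1973 ⇒ V=19.1973 continue  boundary S*=-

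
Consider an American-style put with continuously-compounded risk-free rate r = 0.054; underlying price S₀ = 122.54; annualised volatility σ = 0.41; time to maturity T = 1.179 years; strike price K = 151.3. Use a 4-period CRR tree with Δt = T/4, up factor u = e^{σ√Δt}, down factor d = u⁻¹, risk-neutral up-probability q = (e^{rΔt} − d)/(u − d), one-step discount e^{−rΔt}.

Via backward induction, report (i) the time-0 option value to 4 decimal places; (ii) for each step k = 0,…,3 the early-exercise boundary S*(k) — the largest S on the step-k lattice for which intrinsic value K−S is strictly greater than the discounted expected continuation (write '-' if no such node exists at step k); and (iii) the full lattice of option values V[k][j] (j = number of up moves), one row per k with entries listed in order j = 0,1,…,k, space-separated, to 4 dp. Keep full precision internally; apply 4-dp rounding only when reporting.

price = 37.2476
boundary = - - 78.5121 98.0860
tree:
37.2476
53.3830 21.0344
72.7879 34.1713 7.5237
88.4557 53.2140 14.7099 0.0000
100.9969 72.7879 28.7600 0.0000 0.0000

params: Δt=0.29475 u=1.24931 d=0.80044 q=0.48032 e^(-rΔt)=0.98421
t_4 payoffs: 100.9969 72.7879 28.7600 0.0000 0.0000
t_3: node(3,0) S=62.8443 payoff=88.4557 vs cont=86.0666 → 88.4557 [stop]  node(3,1) S=98.0860 payoff=53.2140 vs cont=50.8249 → 53.2140 [stop]  node(3,2) S=153.0906 payoff=0.0000 vs cont=14.7099 → 14.7099 [wait]  node(3,3) S=238.9407 payoff=0.0000 vs cont=0.0000 → 0.0000 [wait]  ⇒ S*(3)=98.0860
t_2: node(2,0) S=78.5121 payoff=72.7879 vs cont=70.3988 → 72.7879 [stop]  node(2,1) S=122.5400 payoff=28.7600 vs cont=34.1713 → 34.1713 [wait]  node(2,2) S=191.2579 payoff=0.0000 vs cont=7.5237 → 7.5237 [wait]  ⇒ S*(2)=78.5121
t_1: node(1,0) S=98.0860 payoff=53.2140 vs cont=53.3830 → 53.3830 [wait]  node(1,1) S=153.0906 payoff=0.0000 vs cont=21.0344 → 21.0344 [wait]  ⇒ S*(1)=-
t_0: node(0,0) S=122.5400 payoff=28.7600 vs cont=37.2476 → 37.2476 [wait]  ⇒ S*(0)=-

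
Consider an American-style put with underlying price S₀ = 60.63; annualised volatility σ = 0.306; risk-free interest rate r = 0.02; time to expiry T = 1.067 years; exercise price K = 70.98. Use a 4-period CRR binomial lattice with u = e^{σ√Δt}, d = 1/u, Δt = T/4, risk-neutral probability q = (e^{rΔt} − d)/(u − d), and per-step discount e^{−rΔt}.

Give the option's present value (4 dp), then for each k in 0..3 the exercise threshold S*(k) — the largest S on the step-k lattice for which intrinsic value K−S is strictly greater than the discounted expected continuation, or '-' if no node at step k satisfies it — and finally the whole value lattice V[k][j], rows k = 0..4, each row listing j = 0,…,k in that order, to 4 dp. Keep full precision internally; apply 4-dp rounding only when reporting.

price = 14.0582
boundary = - - 44.1991 51.7667
tree:
14.0582
19.8765 7.8471
26.7809 12.5418 2.7964
33.2422 19.2133 5.3799 0.0000
38.7589 26.7809 10.3500 0.0000 0.0000

params: Δt=0.26675 u=1.17122 d=0.85381 q=0.47742 e^(-rΔt)=0.99468
t_4 payoffs: 38.7589 26.7809 10.3500 0.0000 0.0000
t_3: node(3,0) S=37.7378 payoff=33.2422 vs cont=32.8645 → 33.2422 [stop]  node(3,1) S=51.7667 payoff=19.2133 vs cont=18.8356 → 19.2133 [stop]  node(3,2) S=71.0108 payoff=0.0000 vs cont=5.3799 → 5.3799 [wait]  node(3,3) S=97.4088 payoff=0.0000 vs cont=0.0000 → 0.0000 [wait]  ⇒ S*(3)=51.7667
t_2: node(2,0) S=44.1991 payoff=26.7809 vs cont=26.4032 → 26.7809 [stop]  node(2,1) S=60.6300 payoff=10.3500 vs cont=12.5418 → 12.5418 [wait]  node(2,2) S=83.1690 payoff=0.0000 vs cont=2.7964 → 2.7964 [wait]  ⇒ S*(2)=44.1991
t_1: node(1,0) S=51.7667 payoff=19.2133 vs cont=19.8765 → 19.8765 [wait]  node(1,1) S=71.0108 payoff=0.0000 vs cont=7.8471 → 7.8471 [wait]  ⇒ S*(1)=-
t_0: node(0,0) S=60.6300 payoff=10.3500 vs cont=14.0582 → 14.0582 [wait]  ⇒ S*(0)=-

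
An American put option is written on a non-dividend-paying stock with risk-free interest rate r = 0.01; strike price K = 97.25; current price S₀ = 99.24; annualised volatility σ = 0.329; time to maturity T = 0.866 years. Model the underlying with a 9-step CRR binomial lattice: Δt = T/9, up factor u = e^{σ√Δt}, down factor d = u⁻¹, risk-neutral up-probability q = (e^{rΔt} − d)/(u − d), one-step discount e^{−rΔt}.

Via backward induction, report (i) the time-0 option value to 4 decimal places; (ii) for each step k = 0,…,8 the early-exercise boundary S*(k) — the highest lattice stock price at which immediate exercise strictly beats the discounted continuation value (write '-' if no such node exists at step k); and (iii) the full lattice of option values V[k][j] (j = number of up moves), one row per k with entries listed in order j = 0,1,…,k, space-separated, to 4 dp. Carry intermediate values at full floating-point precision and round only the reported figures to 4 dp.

price = 10.9222
boundary = - - - - - 59.5768 65.9780 73.0670 80.9176
tree:
10.9222
14.8659 6.6583
19.6872 9.6563 3.4136
25.2883 13.6398 5.3467 1.3197
31.4153 18.6808 8.1890 2.2686 0.2912
37.6732 24.6777 12.2012 3.8453 0.5597 0.0000
43.4533 31.2720 17.5611 6.4009 1.0758 0.0000 0.0000
48.6727 37.6732 24.1830 10.4001 2.0676 0.0000 0.0000 0.0000
53.3856 43.4533 31.2720 16.3324 3.9741 0.0000 0.0000 0.0000 0.0000
57.6413 48.6727 37.6732 24.1830 7.6383 0.0000 0.0000 0.0000 0.0000 0.0000

Δt=0.09622, u=1.10744, d=0.90298, q=0.47922, disc=e^(-rΔt)=0.99904
k=9 terminal: V=max(K-S,0) → 57.6413 48.6727 37.6732 24.1830 7.6383 0.0000 0.0000 0.0000 0.0000 0.0000
k=8: j=0 S=43.8644 intr=53.3856 cont=53.2921 V=53.3856[EX]; j=1 S=53.7967 intr=43.4533 cont=43.3598 V=43.4533[EX]; j=2 S=65.9780 intr=31.2720 cont=31.1784 V=31.2720[EX]; j=3 S=80.9176 intr=16.3324 cont=16.2389 V=16.3324[EX]; j=4 S=99.2400 intr=0.0000 cont=3.9741 V=3.9741[hold]; j=5 S=121.7112 intr=0.0000 cont=0.0000 V=0.0000[hold]; j=6 S=149.2706 intr=0.0000 cont=0.0000 V=0.0000[hold]; j=7 S=183.0703 intr=0.0000 cont=0.0000 V=0.0000[hold]; j=8 S=224.5234 intr=0.0000 cont=0.0000 V=0.0000[hold]  S*(8)=80.9176
k=7: j=0 S=48.5773 intr=48.6727 cont=48.5791 V=48.6727[EX]; j=1 S=59.5768 intr=37.6732 cont=37.5796 V=37.6732[EX]; j=2 S=73.0670 intr=24.1830 cont=24.0895 V=24.1830[EX]; j=3 S=89.6117 intr=7.6383 cont=10.4001 V=10.4001[hold]; j=4 S=109.9028 intr=0.0000 cont=2.0676 V=2.0676[hold]; j=5 S=134.7883 intr=0.0000 cont=0.0000 V=0.0000[hold]; j=6 S=165.3088 intr=0.0000 cont=0.0000 V=0.0000[hold]; j=7 S=202.7401 intr=0.0000 cont=0.0000 V=0.0000[hold]  S*(7)=73.0670
k=6: j=0 S=53.7967 intr=43.4533 cont=43.3598 V=43.4533[EX]; j=1 S=65.9780 intr=31.2720 cont=31.1784 V=31.2720[EX]; j=2 S=80.9176 intr=16.3324 cont=17.5611 V=17.5611[hold]; j=3 S=99.2400 intr=0.0000 cont=6.4009 V=6.4009[hold]; j=4 S=121.7112 intr=0.0000 cont=1.0758 V=1.0758[hold]; j=5 S=149.2706 intr=0.0000 cont=0.0000 V=0.0000[hold]; j=6 S=183.0703 intr=0.0000 cont=0.0000 V=0.0000[hold]  S*(6)=65.9780
k=5: j=0 S=59.5768 intr=37.6732 cont=37.5796 V=37.6732[EX]; j=1 S=73.0670 intr=24.1830 cont=24.6777 V=24.6777[hold]; j=2 S=89.6117 intr=7.6383 cont=12.2012 V=12.2012[hold]; j=3 S=109.9028 intr=0.0000 cont=3.8453 V=3.8453[hold]; j=4 S=134.7883 intr=0.0000 cont=0.5597 V=0.5597[hold]; j=5 S=165.3088 intr=0.0000 cont=0.0000 V=0.0000[hold]  S*(5)=59.5768
k=4: j=0 S=65.9780 intr=31.2720 cont=31.4153 V=31.4153[hold]; j=1 S=80.9176 intr=16.3324 cont=18.6808 V=18.6808[hold]; j=2 S=99.2400 intr=0.0000 cont=8.1890 V=8.1890[hold]; j=3 S=121.7112 intr=0.0000 cont=2.2686 V=2.2686[hold]; j=4 S=149.2706 intr=0.0000 cont=0.2912 V=0.2912[hold]  S*(4)=-
k=3: j=0 S=73.0670 intr=24.1830 cont=25.2883 V=25.2883[hold]; j=1 S=89.6117 intr=7.6383 cont=13.6398 V=13.6398[hold]; j=2 S=109.9028 intr=0.0000 cont=5.3467 V=5.3467[hold]; j=3 S=134.7883 intr=0.0000 cont=1.3197 V=1.3197[hold]  S*(3)=-
k=2: j=0 S=80.9176 intr=16.3324 cont=19.6872 V=19.6872[hold]; j=1 S=99.2400 intr=0.0000 cont=9.6563 V=9.6563[hold]; j=2 S=121.7112 intr=0.0000 cont=3.4136 V=3.4136[hold]  S*(2)=-
k=1: j=0 S=89.6117 intr=7.6383 cont=14.8659 V=14.8659[hold]; j=1 S=109.9028 intr=0.0000 cont=6.6583 V=6.6583[hold]  S*(1)=-
k=0: j=0 S=99.2400 intr=0.0000 cont=10.9222 V=10.9222[hold]  S*(0)=-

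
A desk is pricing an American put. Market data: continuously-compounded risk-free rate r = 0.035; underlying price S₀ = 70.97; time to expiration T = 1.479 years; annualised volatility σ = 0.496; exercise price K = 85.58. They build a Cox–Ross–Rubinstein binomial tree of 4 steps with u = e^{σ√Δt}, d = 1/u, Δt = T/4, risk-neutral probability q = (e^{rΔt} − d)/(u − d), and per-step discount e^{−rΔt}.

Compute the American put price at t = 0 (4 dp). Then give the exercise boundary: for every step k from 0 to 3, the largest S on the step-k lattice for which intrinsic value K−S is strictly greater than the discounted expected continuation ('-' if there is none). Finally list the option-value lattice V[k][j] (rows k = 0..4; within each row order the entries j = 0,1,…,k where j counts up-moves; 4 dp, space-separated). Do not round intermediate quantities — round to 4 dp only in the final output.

Δt=0.36975, u=1.35202, d=0.73963, q=0.44644, disc=e^(-rΔt)=0.98714
k=4 terminal: V=max(K-S,0) → 64.3409 46.7555 14.6100 0.0000 0.0000
k=3: j=0 S=28.7158 intr=56.8642 cont=55.7638 V=56.8642[EX]; j=1 S=52.4917 intr=33.0883 cont=31.9880 V=33.0883[EX]; j=2 S=95.9532 intr=0.0000 cont=7.9836 V=7.9836[hold]; j=3 S=175.3995 intr=0.0000 cont=0.0000 V=0.0000[hold]  S*(3)=52.4917
k=2: j=0 S=38.8245 intr=46.7555 cont=45.6551 V=46.7555[EX]; j=1 S=70.9700 intr=14.6100 cont=21.5994 V=21.5994[hold]; j=2 S=129.7310 intr=0.0000 cont=4.3626 V=4.3626[hold]  S*(2)=38.8245
k=1: j=0 S=52.4917 intr=33.0883 cont=35.0681 V=35.0681[hold]; j=1 S=95.9532 intr=0.0000 cont=13.7255 V=13.7255[hold]  S*(1)=-
k=0: j=0 S=70.9700 intr=14.6100 cont=25.2116 V=25.2116[hold]  S*(0)=-

price = 25.2116
boundary = - - 38.8245 52.4917
tree:
25.2116
35.0681 13.7255
46.7555 21.5994 4.3626
56.8642 33.0883 7.9836 0.0000
64.3409 46.7555 14.6100 0.0000 0.0000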